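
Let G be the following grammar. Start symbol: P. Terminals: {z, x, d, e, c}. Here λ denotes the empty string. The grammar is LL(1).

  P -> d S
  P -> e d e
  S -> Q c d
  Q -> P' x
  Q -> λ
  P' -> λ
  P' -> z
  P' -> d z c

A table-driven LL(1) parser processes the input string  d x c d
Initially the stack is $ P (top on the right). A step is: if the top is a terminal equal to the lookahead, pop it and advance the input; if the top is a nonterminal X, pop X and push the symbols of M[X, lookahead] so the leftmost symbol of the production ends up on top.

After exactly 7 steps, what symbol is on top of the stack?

d

step 1: stack=$ P  input=d x c d $  — expand P -> d S
step 2: stack=$ S d  input=d x c d $  — match d
step 3: stack=$ S  input=x c d $  — expand S -> Q c d
step 4: stack=$ d c Q  input=x c d $  — expand Q -> P' x
step 5: stack=$ d c x P'  input=x c d $  — expand P' -> λ
step 6: stack=$ d c x  input=x c d $  — match x
step 7: stack=$ d c  input=c d $  — match c
Stack after step 7: $ d (top = d).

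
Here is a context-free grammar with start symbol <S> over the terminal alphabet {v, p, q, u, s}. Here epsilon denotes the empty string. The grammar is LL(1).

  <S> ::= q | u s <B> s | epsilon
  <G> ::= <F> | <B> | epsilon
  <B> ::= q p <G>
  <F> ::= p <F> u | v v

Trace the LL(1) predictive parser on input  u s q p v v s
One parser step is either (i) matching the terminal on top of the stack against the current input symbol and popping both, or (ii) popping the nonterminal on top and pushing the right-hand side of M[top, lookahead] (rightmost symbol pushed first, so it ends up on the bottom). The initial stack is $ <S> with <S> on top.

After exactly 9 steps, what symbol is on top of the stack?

step 1: stack=$ <S>  input=u s q p v v s $  — expand <S> ::= u s <B> s
step 2: stack=$ s <B> s u  input=u s q p v v s $  — match u
step 3: stack=$ s <B> s  input=s q p v v s $  — match s
step 4: stack=$ s <B>  input=q p v v s $  — expand <B> ::= q p <G>
step 5: stack=$ s <G> p q  input=q p v v s $  — match q
step 6: stack=$ s <G> p  input=p v v s $  — match p
step 7: stack=$ s <G>  input=v v s $  — expand <G> ::= <F>
step 8: stack=$ s <F>  input=v v s $  — expand <F> ::= v v
step 9: stack=$ s v v  input=v v s $  — match v
Stack after step 9: $ s v (top = v).

v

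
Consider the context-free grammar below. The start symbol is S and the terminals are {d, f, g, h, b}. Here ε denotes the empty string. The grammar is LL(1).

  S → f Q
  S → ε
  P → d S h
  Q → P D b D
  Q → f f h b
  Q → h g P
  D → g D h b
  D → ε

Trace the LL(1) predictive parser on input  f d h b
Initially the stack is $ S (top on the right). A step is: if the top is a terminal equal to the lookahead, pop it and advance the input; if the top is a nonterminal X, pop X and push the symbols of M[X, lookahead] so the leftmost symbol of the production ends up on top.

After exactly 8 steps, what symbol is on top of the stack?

b

step 1: stack=$ S  input=f d h b $  — expand S → f Q
step 2: stack=$ Q f  input=f d h b $  — match f
step 3: stack=$ Q  input=d h b $  — expand Q → P D b D
step 4: stack=$ D b D P  input=d h b $  — expand P → d S h
step 5: stack=$ D b D h S d  input=d h b $  — match d
step 6: stack=$ D b D h S  input=h b $  — expand S → ε
step 7: stack=$ D b D h  input=h b $  — match h
step 8: stack=$ D b D  input=b $  — expand D → ε
Stack after step 8: $ D b (top = b).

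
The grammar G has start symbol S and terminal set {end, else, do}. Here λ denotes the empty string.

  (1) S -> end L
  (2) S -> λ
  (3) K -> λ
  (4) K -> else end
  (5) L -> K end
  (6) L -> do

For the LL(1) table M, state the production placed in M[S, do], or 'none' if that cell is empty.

FIRST(S): from S->end L we get {end}; from S->λ we get {λ}. So FIRST(S) = {λ, end}.
FIRST(K): from K->λ we get {λ}; from K->else end we get {else}. So FIRST(K) = {λ, else}.
FIRST(L): from L->K end we get {else, end}; from L->do we get {do}. So FIRST(L) = {do, else, end}.
FOLLOW(S) includes $ since S is the start symbol.
FOLLOW(S): S appears on no right-hand side. Thus FOLLOW(S) = {$}.
For S -> end L: FIRST(end L) = {end}, so it goes in M[S, t] for t ∈ {end}.
For S -> λ: FIRST(λ) = {λ}, so it goes in M[S, t] for t ∈ {}; since λ ∈ FIRST, also for every t ∈ FOLLOW(S) = {$}.
None of these place a production in M[S, do].

none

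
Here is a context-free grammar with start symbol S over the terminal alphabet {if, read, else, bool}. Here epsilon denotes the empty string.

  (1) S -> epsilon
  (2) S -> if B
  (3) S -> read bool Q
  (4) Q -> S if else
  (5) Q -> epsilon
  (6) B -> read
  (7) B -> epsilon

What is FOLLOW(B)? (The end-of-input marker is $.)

FIRST(S) = {epsilon, if, read}
FIRST(B) = {epsilon, read}
FIRST(Q) = {epsilon, if, read}  (via S if else)
FOLLOW(S) includes $ since S is the start symbol.
FOLLOW(S): in Q->S if else, S is followed by if else with FIRST {if}. Thus FOLLOW(S) = {$, if}.
FOLLOW(Q): in S->read bool Q, the suffix after Q is empty, so FOLLOW(Q) ⊇ FOLLOW(S) = {$, if}. Thus FOLLOW(Q) = {$, if}.
FOLLOW(B): in S->if B, the suffix after B is empty, so FOLLOW(B) ⊇ FOLLOW(S) = {$, if}. Thus FOLLOW(B) = {$, if}.

{$, if}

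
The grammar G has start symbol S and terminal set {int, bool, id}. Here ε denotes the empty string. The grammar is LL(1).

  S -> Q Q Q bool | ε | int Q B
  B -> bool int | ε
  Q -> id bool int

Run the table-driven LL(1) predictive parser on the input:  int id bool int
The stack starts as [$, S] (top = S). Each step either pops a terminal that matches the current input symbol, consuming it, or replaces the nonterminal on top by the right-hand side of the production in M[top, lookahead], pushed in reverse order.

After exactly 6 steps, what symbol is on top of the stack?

B

step 1: stack=$ S  input=int id bool int $  — expand S -> int Q B
step 2: stack=$ B Q int  input=int id bool int $  — match int
step 3: stack=$ B Q  input=id bool int $  — expand Q -> id bool int
step 4: stack=$ B int bool id  input=id bool int $  — match id
step 5: stack=$ B int bool  input=bool int $  — match bool
step 6: stack=$ B int  input=int $  — match int
Stack after step 6: $ B (top = B).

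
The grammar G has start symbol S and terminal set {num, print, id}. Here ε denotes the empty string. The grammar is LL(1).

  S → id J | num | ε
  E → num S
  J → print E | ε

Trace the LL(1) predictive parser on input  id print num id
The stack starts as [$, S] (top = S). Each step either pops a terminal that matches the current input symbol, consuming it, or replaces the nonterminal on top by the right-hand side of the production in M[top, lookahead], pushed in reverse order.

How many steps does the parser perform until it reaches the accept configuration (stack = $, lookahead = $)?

9

     Stack      Input              Action
  1  $ S        id print num id $  expand S → id J
  2  $ J id     id print num id $  match id
  3  $ J        print num id $     expand J → print E
  4  $ E print  print num id $     match print
  5  $ E        num id $           expand E → num S
  6  $ S num    num id $           match num
  7  $ S        id $               expand S → id J
  8  $ J id     id $               match id
  9  $ J        $                  expand J → ε
Accept reached after 9 steps.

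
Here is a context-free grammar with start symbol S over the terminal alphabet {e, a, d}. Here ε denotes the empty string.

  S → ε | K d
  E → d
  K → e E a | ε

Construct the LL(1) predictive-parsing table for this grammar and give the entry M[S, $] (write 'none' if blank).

FIRST(E) = {d}
FIRST(K) = {ε, e}
FIRST(S) = {ε, d, e}  (via K d)
FOLLOW(S) includes $ since S is the start symbol.
FOLLOW(S): S appears on no right-hand side. Thus FOLLOW(S) = {$}.
For S → ε: FIRST(ε) = {ε}, so it goes in M[S, t] for t ∈ {}; since ε ∈ FIRST, also for every t ∈ FOLLOW(S) = {$}.
For S → K d: FIRST(K d) = {d, e}, so it goes in M[S, t] for t ∈ {d, e}.

S → ε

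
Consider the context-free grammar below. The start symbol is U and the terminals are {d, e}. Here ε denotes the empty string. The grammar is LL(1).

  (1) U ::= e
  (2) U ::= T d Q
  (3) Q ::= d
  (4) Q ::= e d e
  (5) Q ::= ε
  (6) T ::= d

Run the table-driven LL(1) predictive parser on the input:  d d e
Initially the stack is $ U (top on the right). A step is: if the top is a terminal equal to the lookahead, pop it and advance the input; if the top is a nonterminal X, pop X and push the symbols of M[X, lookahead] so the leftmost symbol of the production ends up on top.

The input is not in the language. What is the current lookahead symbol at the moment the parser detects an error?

$

     Stack    Input    Action
  1  $ U      d d e $  expand U ::= T d Q
  2  $ Q d T  d d e $  expand T ::= d
  3  $ Q d d  d d e $  match d
  4  $ Q d    d e $    match d
  5  $ Q      e $      expand Q ::= e d e
  6  $ e d e  e $      match e
  7  $ e d    $        error: top is terminal d but lookahead is $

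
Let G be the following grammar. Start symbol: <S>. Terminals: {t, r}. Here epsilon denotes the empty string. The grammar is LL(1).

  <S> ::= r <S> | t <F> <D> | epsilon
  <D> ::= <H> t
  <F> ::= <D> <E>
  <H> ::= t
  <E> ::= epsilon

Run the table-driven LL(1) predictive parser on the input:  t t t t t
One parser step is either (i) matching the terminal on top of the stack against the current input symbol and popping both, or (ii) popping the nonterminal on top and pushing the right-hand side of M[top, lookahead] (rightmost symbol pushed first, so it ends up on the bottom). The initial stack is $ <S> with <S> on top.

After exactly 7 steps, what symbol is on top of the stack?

<E>

step 1: stack=$ <S>  input=t t t t t $  — expand <S> ::= t <F> <D>
step 2: stack=$ <D> <F> t  input=t t t t t $  — match t
step 3: stack=$ <D> <F>  input=t t t t $  — expand <F> ::= <D> <E>
step 4: stack=$ <D> <E> <D>  input=t t t t $  — expand <D> ::= <H> t
step 5: stack=$ <D> <E> t <H>  input=t t t t $  — expand <H> ::= t
step 6: stack=$ <D> <E> t t  input=t t t t $  — match t
step 7: stack=$ <D> <E> t  input=t t t $  — match t
Stack after step 7: $ <D> <E> (top = <E>).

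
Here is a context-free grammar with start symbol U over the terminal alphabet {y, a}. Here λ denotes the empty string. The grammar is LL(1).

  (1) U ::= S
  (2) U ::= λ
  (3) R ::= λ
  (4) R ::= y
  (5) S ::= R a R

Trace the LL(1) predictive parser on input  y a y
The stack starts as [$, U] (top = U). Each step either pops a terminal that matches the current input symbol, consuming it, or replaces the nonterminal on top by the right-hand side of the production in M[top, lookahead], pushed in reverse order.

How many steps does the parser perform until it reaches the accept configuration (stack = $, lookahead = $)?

step 1: stack=$ U  input=y a y $  — expand U ::= S
step 2: stack=$ S  input=y a y $  — expand S ::= R a R
step 3: stack=$ R a R  input=y a y $  — expand R ::= y
step 4: stack=$ R a y  input=y a y $  — match y
step 5: stack=$ R a  input=a y $  — match a
step 6: stack=$ R  input=y $  — expand R ::= y
step 7: stack=$ y  input=y $  — match y
Accept reached after 7 steps.

7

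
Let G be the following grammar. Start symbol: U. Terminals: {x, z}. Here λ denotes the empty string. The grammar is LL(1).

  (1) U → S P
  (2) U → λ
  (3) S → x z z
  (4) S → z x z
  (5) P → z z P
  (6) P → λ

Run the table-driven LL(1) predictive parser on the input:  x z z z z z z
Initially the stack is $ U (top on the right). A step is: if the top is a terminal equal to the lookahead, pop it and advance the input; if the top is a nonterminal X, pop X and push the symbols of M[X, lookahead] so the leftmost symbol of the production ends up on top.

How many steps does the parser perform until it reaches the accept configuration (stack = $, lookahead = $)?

step 1: stack=$ U  input=x z z z z z z $  — expand U → S P
step 2: stack=$ P S  input=x z z z z z z $  — expand S → x z z
step 3: stack=$ P z z x  input=x z z z z z z $  — match x
step 4: stack=$ P z z  input=z z z z z z $  — match z
step 5: stack=$ P z  input=z z z z z $  — match z
step 6: stack=$ P  input=z z z z $  — expand P → z z P
step 7: stack=$ P z z  input=z z z z $  — match z
step 8: stack=$ P z  input=z z z $  — match z
step 9: stack=$ P  input=z z $  — expand P → z z P
step 10: stack=$ P z z  input=z z $  — match z
step 11: stack=$ P z  input=z $  — match z
step 12: stack=$ P  input=$  — expand P → λ
Accept reached after 12 steps.

12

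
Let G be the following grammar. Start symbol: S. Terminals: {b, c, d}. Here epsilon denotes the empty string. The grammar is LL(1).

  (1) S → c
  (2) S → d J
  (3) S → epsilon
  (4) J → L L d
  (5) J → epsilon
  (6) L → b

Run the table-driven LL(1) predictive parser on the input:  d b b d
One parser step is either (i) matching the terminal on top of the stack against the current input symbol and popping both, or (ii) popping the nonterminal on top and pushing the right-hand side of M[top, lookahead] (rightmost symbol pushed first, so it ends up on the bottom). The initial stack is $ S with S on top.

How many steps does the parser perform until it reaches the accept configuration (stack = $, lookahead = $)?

     Stack    Input      Action
  1  $ S      d b b d $  expand S → d J
  2  $ J d    d b b d $  match d
  3  $ J      b b d $    expand J → L L d
  4  $ d L L  b b d $    expand L → b
  5  $ d L b  b b d $    match b
  6  $ d L    b d $      expand L → b
  7  $ d b    b d $      match b
  8  $ d      d $        match d
Accept reached after 8 steps.

8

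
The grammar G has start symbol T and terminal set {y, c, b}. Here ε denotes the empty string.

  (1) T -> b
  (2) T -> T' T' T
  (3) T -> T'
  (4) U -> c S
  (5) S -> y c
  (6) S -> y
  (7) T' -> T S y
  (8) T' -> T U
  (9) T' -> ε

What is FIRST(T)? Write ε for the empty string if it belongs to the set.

{ε, b, c, y}

FIRST(U): from U->c S we get {c}. So FIRST(U) = {c}.
FIRST(S): from S->y c we get {y}; from S->y we get {y}. So FIRST(S) = {y}.
FIRST(T): from T->b we get {b}; from T->T' T' T we get {ε, b, c, y}; from T->T' we get {ε, b, c, y}. So FIRST(T) = {ε, b, c, y}.
FIRST(T'): from T'->T S y we get {b, c, y}; from T'->T U we get {b, c, y}; from T'->ε we get {ε}. So FIRST(T') = {ε, b, c, y}.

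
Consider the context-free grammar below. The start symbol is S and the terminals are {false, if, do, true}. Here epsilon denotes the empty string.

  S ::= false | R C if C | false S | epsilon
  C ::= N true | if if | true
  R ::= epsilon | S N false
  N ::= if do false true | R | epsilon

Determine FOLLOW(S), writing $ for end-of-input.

{$, false, if, true}

FIRST(S): from S::=false we get {false}; from S::=R C if C we get {false, if, true}; from S::=false S we get {false}; from S::=epsilon we get {epsilon}. So FIRST(S) = {epsilon, false, if, true}.
FIRST(C): from C::=N true we get {false, if, true}; from C::=if if we get {if}; from C::=true we get {true}. So FIRST(C) = {false, if, true}.
FIRST(R): from R::=epsilon we get {epsilon}; from R::=S N false we get {false, if, true}. So FIRST(R) = {epsilon, false, if, true}.
FIRST(N): from N::=if do false true we get {if}; from N::=R we get {epsilon, false, if, true}; from N::=epsilon we get {epsilon}. So FIRST(N) = {epsilon, false, if, true}.
FOLLOW(S) includes $ since S is the start symbol.
FOLLOW(S): in S::=false S, the suffix after S is empty (adds nothing new); in R::=S N false, S is followed by N false with FIRST {false, if, true}. Thus FOLLOW(S) = {$, false, if, true}.
FOLLOW(C): in S::=R C if C (occurrence 1), C is followed by if C with FIRST {if}; in S::=R C if C (occurrence 2), the suffix after C is empty, so FOLLOW(C) ⊇ FOLLOW(S) = {$, false, if, true}. Thus FOLLOW(C) = {$, false, if, true}.
FOLLOW(N): in C::=N true, N is followed by true with FIRST {true}; in R::=S N false, N is followed by false with FIRST {false}. Thus FOLLOW(N) = {false, true}.
FOLLOW(R): in S::=R C if C, R is followed by C if C with FIRST {false, if, true}; in N::=R, the suffix after R is empty, so FOLLOW(R) ⊇ FOLLOW(N) = {false, true}. Thus FOLLOW(R) = {false, if, true}.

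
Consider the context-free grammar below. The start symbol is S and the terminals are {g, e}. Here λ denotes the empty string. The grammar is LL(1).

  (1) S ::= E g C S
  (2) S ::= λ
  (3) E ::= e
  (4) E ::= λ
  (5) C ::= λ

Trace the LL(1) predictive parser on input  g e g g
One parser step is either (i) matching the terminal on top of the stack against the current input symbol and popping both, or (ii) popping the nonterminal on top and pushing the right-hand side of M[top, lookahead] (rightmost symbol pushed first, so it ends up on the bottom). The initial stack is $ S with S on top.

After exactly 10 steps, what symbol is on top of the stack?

step 1: stack=$ S  input=g e g g $  — expand S ::= E g C S
step 2: stack=$ S C g E  input=g e g g $  — expand E ::= λ
step 3: stack=$ S C g  input=g e g g $  — match g
step 4: stack=$ S C  input=e g g $  — expand C ::= λ
step 5: stack=$ S  input=e g g $  — expand S ::= E g C S
step 6: stack=$ S C g E  input=e g g $  — expand E ::= e
step 7: stack=$ S C g e  input=e g g $  — match e
step 8: stack=$ S C g  input=g g $  — match g
step 9: stack=$ S C  input=g $  — expand C ::= λ
step 10: stack=$ S  input=g $  — expand S ::= E g C S
Stack after step 10: $ S C g E (top = E).

E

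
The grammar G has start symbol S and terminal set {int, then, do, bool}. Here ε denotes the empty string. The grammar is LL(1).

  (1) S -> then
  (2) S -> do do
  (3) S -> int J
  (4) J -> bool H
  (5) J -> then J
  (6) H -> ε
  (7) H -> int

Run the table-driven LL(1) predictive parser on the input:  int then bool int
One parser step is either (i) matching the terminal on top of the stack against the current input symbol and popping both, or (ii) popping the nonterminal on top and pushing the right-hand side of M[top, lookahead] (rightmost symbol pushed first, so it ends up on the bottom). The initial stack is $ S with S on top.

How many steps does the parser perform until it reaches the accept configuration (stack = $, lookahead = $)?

     Stack     Input                Action
  1  $ S       int then bool int $  expand S -> int J
  2  $ J int   int then bool int $  match int
  3  $ J       then bool int $      expand J -> then J
  4  $ J then  then bool int $      match then
  5  $ J       bool int $           expand J -> bool H
  6  $ H bool  bool int $           match bool
  7  $ H       int $                expand H -> int
  8  $ int     int $                match int
Accept reached after 8 steps.

8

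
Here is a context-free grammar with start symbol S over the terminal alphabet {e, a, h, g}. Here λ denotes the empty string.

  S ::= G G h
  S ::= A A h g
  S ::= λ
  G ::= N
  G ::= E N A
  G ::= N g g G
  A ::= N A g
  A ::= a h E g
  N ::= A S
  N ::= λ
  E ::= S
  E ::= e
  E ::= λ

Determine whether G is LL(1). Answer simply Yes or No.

FIRST(S) = {λ, a, e, g, h}
FIRST(G) = {λ, a, e, g, h}
FIRST(A) = {a}
FIRST(N) = {λ, a}
FIRST(E) = {λ, a, e, g, h}
FOLLOW(S) = {$, a, e, g, h}
FOLLOW(G) = {a, e, g, h}
FOLLOW(A) = {a, e, g, h}
FOLLOW(N) = {a, e, g, h}
FOLLOW(E) = {a, g}
Cell M[A, a] receives both A ::= N A g and A ::= a h E g — the grammar is not LL(1).

No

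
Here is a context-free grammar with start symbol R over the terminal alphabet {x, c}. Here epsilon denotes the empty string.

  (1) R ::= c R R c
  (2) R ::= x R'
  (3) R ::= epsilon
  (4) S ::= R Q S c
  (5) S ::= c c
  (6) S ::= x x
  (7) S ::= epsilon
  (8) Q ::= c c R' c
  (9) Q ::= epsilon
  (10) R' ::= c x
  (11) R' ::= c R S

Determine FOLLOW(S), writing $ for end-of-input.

{$, c, x}

FIRST(R) = {epsilon, c, x}
FIRST(Q) = {epsilon, c}
FIRST(R') = {c}
FIRST(S) = {epsilon, c, x}  (via R Q S c)
FOLLOW(R) includes $ since R is the start symbol.
FOLLOW(Q): in S::=R Q S c, Q is followed by S c with FIRST {c, x}. Thus FOLLOW(Q) = {c, x}.
FOLLOW(R): in R::=c R R c (occurrence 1), R is followed by R c with FIRST {c, x}; in R::=c R R c (occurrence 2), R is followed by c with FIRST {c}; in S::=R Q S c, R is followed by Q S c with FIRST {c, x}; in R'::=c R S, R is followed by S with FIRST {epsilon, c, x}; in R'::=c R S, the suffix after R is nullable, so FOLLOW(R) ⊇ FOLLOW(R') = {$, c, x}. Thus FOLLOW(R) = {$, c, x}.
FOLLOW(R'): in R::=x R', the suffix after R' is empty, so FOLLOW(R') ⊇ FOLLOW(R) = {$, c, x}; in Q::=c c R' c, R' is followed by c with FIRST {c}. Thus FOLLOW(R') = {$, c, x}.
FOLLOW(S): in S::=R Q S c, S is followed by c with FIRST {c}; in R'::=c R S, the suffix after S is empty, so FOLLOW(S) ⊇ FOLLOW(R') = {$, c, x}. Thus FOLLOW(S) = {$, c, x}.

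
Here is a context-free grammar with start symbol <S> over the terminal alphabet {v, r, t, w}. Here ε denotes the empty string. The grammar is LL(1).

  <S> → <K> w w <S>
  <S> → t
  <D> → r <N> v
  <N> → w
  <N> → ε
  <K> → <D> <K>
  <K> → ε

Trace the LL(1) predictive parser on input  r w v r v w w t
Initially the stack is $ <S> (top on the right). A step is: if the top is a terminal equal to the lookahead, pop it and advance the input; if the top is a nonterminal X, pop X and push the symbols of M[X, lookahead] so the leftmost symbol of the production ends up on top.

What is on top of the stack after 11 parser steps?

v

      Stack                  Input              Action
   1  $ <S>                  r w v r v w w t $  expand <S> → <K> w w <S>
   2  $ <S> w w <K>          r w v r v w w t $  expand <K> → <D> <K>
   3  $ <S> w w <K> <D>      r w v r v w w t $  expand <D> → r <N> v
   4  $ <S> w w <K> v <N> r  r w v r v w w t $  match r
   5  $ <S> w w <K> v <N>    w v r v w w t $    expand <N> → w
   6  $ <S> w w <K> v w      w v r v w w t $    match w
   7  $ <S> w w <K> v        v r v w w t $      match v
   8  $ <S> w w <K>          r v w w t $        expand <K> → <D> <K>
   9  $ <S> w w <K> <D>      r v w w t $        expand <D> → r <N> v
  10  $ <S> w w <K> v <N> r  r v w w t $        match r
  11  $ <S> w w <K> v <N>    v w w t $          expand <N> → ε
Stack after step 11: $ <S> w w <K> v (top = v).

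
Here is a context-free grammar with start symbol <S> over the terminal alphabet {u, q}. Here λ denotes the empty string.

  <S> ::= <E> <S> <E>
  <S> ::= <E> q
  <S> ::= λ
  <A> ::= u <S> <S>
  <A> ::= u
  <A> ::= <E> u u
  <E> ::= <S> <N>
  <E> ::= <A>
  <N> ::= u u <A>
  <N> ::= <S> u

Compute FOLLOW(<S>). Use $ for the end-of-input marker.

{$, q, u}

FIRST(<S>) = {λ, u}  (via <E> <S> <E>, <E> q)
FIRST(<N>) = {u}  (via <S> u)
FIRST(<A>) = {u}  (via <E> u u)
FIRST(<E>) = {u}  (via <S> <N>, <A>)
FOLLOW(<S>) includes $ since <S> is the start symbol.
FOLLOW(<S>): in <S>::=<E> <S> <E>, <S> is followed by <E> with FIRST {u}; in <A>::=u <S> <S> (occurrence 1), <S> is followed by <S> with FIRST {λ, u}; in <A>::=u <S> <S> (occurrence 1), the suffix after <S> is nullable, so FOLLOW(<S>) ⊇ FOLLOW(<A>) = {$, q, u}; in <A>::=u <S> <S> (occurrence 2), the suffix after <S> is empty, so FOLLOW(<S>) ⊇ FOLLOW(<A>) = {$, q, u}; in <E>::=<S> <N>, <S> is followed by <N> with FIRST {u}; in <N>::=<S> u, <S> is followed by u with FIRST {u}. Thus FOLLOW(<S>) = {$, q, u}.
FOLLOW(<E>): in <S>::=<E> <S> <E> (occurrence 1), <E> is followed by <S> <E> with FIRST {u}; in <S>::=<E> <S> <E> (occurrence 2), the suffix after <E> is empty, so FOLLOW(<E>) ⊇ FOLLOW(<S>) = {$, q, u}; in <S>::=<E> q, <E> is followed by q with FIRST {q}; in <A>::=<E> u u, <E> is followed by u u with FIRST {u}. Thus FOLLOW(<E>) = {$, q, u}.
FOLLOW(<N>): in <E>::=<S> <N>, the suffix after <N> is empty, so FOLLOW(<N>) ⊇ FOLLOW(<E>) = {$, q, u}. Thus FOLLOW(<N>) = {$, q, u}.
FOLLOW(<A>): in <E>::=<A>, the suffix after <A> is empty, so FOLLOW(<A>) ⊇ FOLLOW(<E>) = {$, q, u}; in <N>::=u u <A>, the suffix after <A> is empty, so FOLLOW(<A>) ⊇ FOLLOW(<N>) = {$, q, u}. Thus FOLLOW(<A>) = {$, q, u}.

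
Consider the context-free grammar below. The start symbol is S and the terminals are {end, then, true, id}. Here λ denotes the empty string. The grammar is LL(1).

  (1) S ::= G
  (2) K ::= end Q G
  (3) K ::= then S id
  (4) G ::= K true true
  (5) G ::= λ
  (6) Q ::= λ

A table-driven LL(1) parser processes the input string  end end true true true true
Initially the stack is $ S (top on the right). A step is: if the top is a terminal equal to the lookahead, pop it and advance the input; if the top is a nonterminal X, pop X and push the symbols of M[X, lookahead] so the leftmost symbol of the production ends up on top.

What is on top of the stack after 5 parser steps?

G

step 1: stack=$ S  input=end end true true true true $  — expand S ::= G
step 2: stack=$ G  input=end end true true true true $  — expand G ::= K true true
step 3: stack=$ true true K  input=end end true true true true $  — expand K ::= end Q G
step 4: stack=$ true true G Q end  input=end end true true true true $  — match end
step 5: stack=$ true true G Q  input=end true true true true $  — expand Q ::= λ
Stack after step 5: $ true true G (top = G).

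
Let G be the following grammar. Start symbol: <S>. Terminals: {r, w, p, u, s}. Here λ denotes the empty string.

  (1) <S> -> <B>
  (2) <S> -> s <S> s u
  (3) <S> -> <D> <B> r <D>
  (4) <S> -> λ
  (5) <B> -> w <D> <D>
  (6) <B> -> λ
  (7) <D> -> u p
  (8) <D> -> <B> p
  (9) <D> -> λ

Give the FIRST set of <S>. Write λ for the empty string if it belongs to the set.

{λ, p, r, s, u, w}

FIRST(<B>): from <B>->w <D> <D> we get {w}; from <B>->λ we get {λ}. So FIRST(<B>) = {λ, w}.
FIRST(<D>): from <D>->u p we get {u}; from <D>-><B> p we get {p, w}; from <D>->λ we get {λ}. So FIRST(<D>) = {λ, p, u, w}.
FIRST(<S>): from <S>-><B> we get {λ, w}; from <S>->s <S> s u we get {s}; from <S>-><D> <B> r <D> we get {p, r, u, w}; from <S>->λ we get {λ}. So FIRST(<S>) = {λ, p, r, s, u, w}.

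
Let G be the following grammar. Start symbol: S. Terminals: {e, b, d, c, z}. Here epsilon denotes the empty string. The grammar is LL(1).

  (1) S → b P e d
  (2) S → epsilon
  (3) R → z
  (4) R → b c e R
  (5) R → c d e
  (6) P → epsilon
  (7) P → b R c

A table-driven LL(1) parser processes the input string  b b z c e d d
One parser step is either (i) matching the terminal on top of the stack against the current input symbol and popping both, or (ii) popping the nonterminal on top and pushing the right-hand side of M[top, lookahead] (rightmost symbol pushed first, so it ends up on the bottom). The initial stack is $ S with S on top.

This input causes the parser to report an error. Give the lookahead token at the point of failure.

d

      Stack        Input            Action
   1  $ S          b b z c e d d $  expand S → b P e d
   2  $ d e P b    b b z c e d d $  match b
   3  $ d e P      b z c e d d $    expand P → b R c
   4  $ d e c R b  b z c e d d $    match b
   5  $ d e c R    z c e d d $      expand R → z
   6  $ d e c z    z c e d d $      match z
   7  $ d e c      c e d d $        match c
   8  $ d e        e d d $          match e
   9  $ d          d d $            match d
  10  $            d $              error: stack empty but input remains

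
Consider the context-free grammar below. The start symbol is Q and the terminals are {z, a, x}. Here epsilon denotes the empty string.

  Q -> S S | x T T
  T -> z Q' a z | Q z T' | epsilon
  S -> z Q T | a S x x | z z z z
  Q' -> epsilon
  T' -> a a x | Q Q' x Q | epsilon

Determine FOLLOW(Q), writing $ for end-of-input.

FIRST(S): from S->z Q T we get {z}; from S->a S x x we get {a}; from S->z z z z we get {z}. So FIRST(S) = {a, z}.
FIRST(Q'): from Q'->epsilon we get {epsilon}. So FIRST(Q') = {epsilon}.
FIRST(Q): from Q->S S we get {a, z}; from Q->x T T we get {x}. So FIRST(Q) = {a, x, z}.
FIRST(T): from T->z Q' a z we get {z}; from T->Q z T' we get {a, x, z}; from T->epsilon we get {epsilon}. So FIRST(T) = {epsilon, a, x, z}.
FIRST(T'): from T'->a a x we get {a}; from T'->Q Q' x Q we get {a, x, z}; from T'->epsilon we get {epsilon}. So FIRST(T') = {epsilon, a, x, z}.
FOLLOW(Q) includes $ since Q is the start symbol.
FOLLOW(Q'): in T->z Q' a z, Q' is followed by a z with FIRST {a}; in T'->Q Q' x Q, Q' is followed by x Q with FIRST {x}. Thus FOLLOW(Q') = {a, x}.
FOLLOW(Q): in T->Q z T', Q is followed by z T' with FIRST {z}; in S->z Q T, Q is followed by T with FIRST {epsilon, a, x, z}; in S->z Q T, the suffix after Q is nullable, so FOLLOW(Q) ⊇ FOLLOW(S) = {$, a, x, z}; in T'->Q Q' x Q (occurrence 1), Q is followed by Q' x Q with FIRST {x}; in T'->Q Q' x Q (occurrence 2), the suffix after Q is empty, so FOLLOW(Q) ⊇ FOLLOW(T') = {$, a, x, z}. Thus FOLLOW(Q) = {$, a, x, z}.
FOLLOW(S): in Q->S S (occurrence 1), S is followed by S with FIRST {a, z}; in Q->S S (occurrence 2), the suffix after S is empty, so FOLLOW(S) ⊇ FOLLOW(Q) = {$, a, x, z}; in S->a S x x, S is followed by x x with FIRST {x}. Thus FOLLOW(S) = {$, a, x, z}.
FOLLOW(T): in Q->x T T (occurrence 1), T is followed by T with FIRST {epsilon, a, x, z}; in Q->x T T (occurrence 1), the suffix after T is nullable, so FOLLOW(T) ⊇ FOLLOW(Q) = {$, a, x, z}; in Q->x T T (occurrence 2), the suffix after T is empty, so FOLLOW(T) ⊇ FOLLOW(Q) = {$, a, x, z}; in S->z Q T, the suffix after T is empty, so FOLLOW(T) ⊇ FOLLOW(S) = {$, a, x, z}. Thus FOLLOW(T) = {$, a, x, z}.
FOLLOW(T'): in T->Q z T', the suffix after T' is empty, so FOLLOW(T') ⊇ FOLLOW(T) = {$, a, x, z}. Thus FOLLOW(T') = {$, a, x, z}.

{$, a, x, z}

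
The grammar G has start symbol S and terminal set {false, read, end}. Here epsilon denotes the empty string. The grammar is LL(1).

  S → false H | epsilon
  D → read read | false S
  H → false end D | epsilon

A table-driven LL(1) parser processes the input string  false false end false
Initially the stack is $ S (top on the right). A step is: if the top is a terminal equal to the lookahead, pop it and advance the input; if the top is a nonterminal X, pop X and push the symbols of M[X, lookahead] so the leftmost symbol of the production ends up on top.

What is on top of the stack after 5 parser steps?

D

     Stack          Input                    Action
  1  $ S            false false end false $  expand S → false H
  2  $ H false      false false end false $  match false
  3  $ H            false end false $        expand H → false end D
  4  $ D end false  false end false $        match false
  5  $ D end        end false $              match end
Stack after step 5: $ D (top = D).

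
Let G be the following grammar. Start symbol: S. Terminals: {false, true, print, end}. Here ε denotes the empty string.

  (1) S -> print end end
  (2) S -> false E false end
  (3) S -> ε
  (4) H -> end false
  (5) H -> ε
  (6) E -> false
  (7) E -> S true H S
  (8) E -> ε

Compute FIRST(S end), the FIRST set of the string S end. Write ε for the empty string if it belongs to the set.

FIRST(S) = {ε, false, print}
FIRST(H) = {ε, end}
FIRST(E) = {ε, false, print, true}  (via S true H S)
FIRST(S end): take FIRST of each symbol in turn, carrying on past any symbol whose FIRST contains ε; result {end, false, print}.

{end, false, print}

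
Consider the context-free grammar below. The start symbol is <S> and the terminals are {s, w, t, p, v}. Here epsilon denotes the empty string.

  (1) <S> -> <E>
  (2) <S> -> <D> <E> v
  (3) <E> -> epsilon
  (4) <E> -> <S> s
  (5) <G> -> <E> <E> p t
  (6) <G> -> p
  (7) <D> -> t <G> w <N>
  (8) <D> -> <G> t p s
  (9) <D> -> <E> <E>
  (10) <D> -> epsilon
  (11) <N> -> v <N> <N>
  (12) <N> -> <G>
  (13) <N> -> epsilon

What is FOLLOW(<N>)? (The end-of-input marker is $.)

{p, s, t, v}

FIRST(<S>): from <S>-><E> we get {epsilon, p, s, t, v}; from <S>-><D> <E> v we get {p, s, t, v}. So FIRST(<S>) = {epsilon, p, s, t, v}.
FIRST(<E>): from <E>->epsilon we get {epsilon}; from <E>-><S> s we get {p, s, t, v}. So FIRST(<E>) = {epsilon, p, s, t, v}.
FIRST(<G>): from <G>-><E> <E> p t we get {p, s, t, v}; from <G>->p we get {p}. So FIRST(<G>) = {p, s, t, v}.
FIRST(<D>): from <D>->t <G> w <N> we get {t}; from <D>-><G> t p s we get {p, s, t, v}; from <D>-><E> <E> we get {epsilon, p, s, t, v}; from <D>->epsilon we get {epsilon}. So FIRST(<D>) = {epsilon, p, s, t, v}.
FIRST(<N>): from <N>->v <N> <N> we get {v}; from <N>-><G> we get {p, s, t, v}; from <N>->epsilon we get {epsilon}. So FIRST(<N>) = {epsilon, p, s, t, v}.
FOLLOW(<S>) includes $ since <S> is the start symbol.
FOLLOW(<S>): in <E>-><S> s, <S> is followed by s with FIRST {s}. Thus FOLLOW(<S>) = {$, s}.
FOLLOW(<D>): in <S>-><D> <E> v, <D> is followed by <E> v with FIRST {p, s, t, v}. Thus FOLLOW(<D>) = {p, s, t, v}.
FOLLOW(<E>): in <S>-><E>, the suffix after <E> is empty, so FOLLOW(<E>) ⊇ FOLLOW(<S>) = {$, s}; in <S>-><D> <E> v, <E> is followed by v with FIRST {v}; in <G>-><E> <E> p t (occurrence 1), <E> is followed by <E> p t with FIRST {p, s, t, v}; in <G>-><E> <E> p t (occurrence 2), <E> is followed by p t with FIRST {p}; in <D>-><E> <E> (occurrence 1), <E> is followed by <E> with FIRST {epsilon, p, s, t, v}; in <D>-><E> <E> (occurrence 1), the suffix after <E> is nullable, so FOLLOW(<E>) ⊇ FOLLOW(<D>) = {p, s, t, v}; in <D>-><E> <E> (occurrence 2), the suffix after <E> is empty, so FOLLOW(<E>) ⊇ FOLLOW(<D>) = {p, s, t, v}. Thus FOLLOW(<E>) = {$, p, s, t, v}.
FOLLOW(<N>): in <D>->t <G> w <N>, the suffix after <N> is empty, so FOLLOW(<N>) ⊇ FOLLOW(<D>) = {p, s, t, v}; in <N>->v <N> <N> (occurrence 1), <N> is followed by <N> with FIRST {epsilon, p, s, t, v}; in <N>->v <N> <N> (occurrence 1), the suffix after <N> is nullable (adds nothing new); in <N>->v <N> <N> (occurrence 2), the suffix after <N> is empty (adds nothing new). Thus FOLLOW(<N>) = {p, s, t, v}.
FOLLOW(<G>): in <D>->t <G> w <N>, <G> is followed by w <N> with FIRST {w}; in <D>-><G> t p s, <G> is followed by t p s with FIRST {t}; in <N>-><G>, the suffix after <G> is empty, so FOLLOW(<G>) ⊇ FOLLOW(<N>) = {p, s, t, v}. Thus FOLLOW(<G>) = {p, s, t, v, w}.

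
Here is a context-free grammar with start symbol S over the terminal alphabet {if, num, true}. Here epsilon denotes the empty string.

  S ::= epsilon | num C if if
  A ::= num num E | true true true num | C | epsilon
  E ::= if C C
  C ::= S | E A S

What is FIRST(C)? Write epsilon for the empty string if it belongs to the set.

FIRST(S): from S::=epsilon we get {epsilon}; from S::=num C if if we get {num}. So FIRST(S) = {epsilon, num}.
FIRST(E): from E::=if C C we get {if}. So FIRST(E) = {if}.
FIRST(C): from C::=S we get {epsilon, num}; from C::=E A S we get {if}. So FIRST(C) = {epsilon, if, num}.
FIRST(A): from A::=num num E we get {num}; from A::=true true true num we get {true}; from A::=C we get {epsilon, if, num}; from A::=epsilon we get {epsilon}. So FIRST(A) = {epsilon, if, num, true}.

{epsilon, if, num}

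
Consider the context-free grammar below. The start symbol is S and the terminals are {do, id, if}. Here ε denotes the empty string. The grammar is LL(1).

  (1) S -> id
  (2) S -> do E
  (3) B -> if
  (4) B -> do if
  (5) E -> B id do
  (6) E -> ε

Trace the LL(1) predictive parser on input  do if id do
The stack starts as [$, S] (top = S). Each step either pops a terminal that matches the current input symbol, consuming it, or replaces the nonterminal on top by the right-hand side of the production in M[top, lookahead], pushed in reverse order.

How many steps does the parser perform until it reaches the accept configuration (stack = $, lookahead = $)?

     Stack       Input          Action
  1  $ S         do if id do $  expand S -> do E
  2  $ E do      do if id do $  match do
  3  $ E         if id do $     expand E -> B id do
  4  $ do id B   if id do $     expand B -> if
  5  $ do id if  if id do $     match if
  6  $ do id     id do $        match id
  7  $ do        do $           match do
Accept reached after 7 steps.

7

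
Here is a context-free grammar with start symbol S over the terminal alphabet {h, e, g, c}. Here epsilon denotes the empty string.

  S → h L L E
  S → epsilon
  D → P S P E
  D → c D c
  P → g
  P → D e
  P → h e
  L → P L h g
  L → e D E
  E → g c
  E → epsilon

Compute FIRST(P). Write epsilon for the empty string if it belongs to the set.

{c, g, h}

FIRST(S) = {epsilon, h}
FIRST(E) = {epsilon, g}
FIRST(D) = {c, g, h}  (via P S P E)
FIRST(P) = {c, g, h}  (via D e)
FIRST(L) = {c, e, g, h}  (via P L h g)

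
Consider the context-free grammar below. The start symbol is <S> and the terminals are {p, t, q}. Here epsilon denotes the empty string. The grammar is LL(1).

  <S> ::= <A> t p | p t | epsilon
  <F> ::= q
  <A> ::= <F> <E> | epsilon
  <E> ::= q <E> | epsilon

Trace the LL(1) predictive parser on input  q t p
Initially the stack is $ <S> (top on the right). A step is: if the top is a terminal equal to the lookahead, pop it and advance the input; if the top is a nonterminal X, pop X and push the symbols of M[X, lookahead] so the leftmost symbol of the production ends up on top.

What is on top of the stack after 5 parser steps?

step 1: stack=$ <S>  input=q t p $  — expand <S> ::= <A> t p
step 2: stack=$ p t <A>  input=q t p $  — expand <A> ::= <F> <E>
step 3: stack=$ p t <E> <F>  input=q t p $  — expand <F> ::= q
step 4: stack=$ p t <E> q  input=q t p $  — match q
step 5: stack=$ p t <E>  input=t p $  — expand <E> ::= epsilon
Stack after step 5: $ p t (top = t).

t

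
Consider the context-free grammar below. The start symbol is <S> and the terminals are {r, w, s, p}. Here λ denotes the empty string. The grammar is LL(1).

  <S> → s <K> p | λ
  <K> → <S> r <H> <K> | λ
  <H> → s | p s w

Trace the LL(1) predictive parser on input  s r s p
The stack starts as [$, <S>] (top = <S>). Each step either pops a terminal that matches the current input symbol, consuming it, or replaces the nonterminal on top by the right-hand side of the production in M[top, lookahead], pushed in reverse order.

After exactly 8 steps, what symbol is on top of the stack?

p

step 1: stack=$ <S>  input=s r s p $  — expand <S> → s <K> p
step 2: stack=$ p <K> s  input=s r s p $  — match s
step 3: stack=$ p <K>  input=r s p $  — expand <K> → <S> r <H> <K>
step 4: stack=$ p <K> <H> r <S>  input=r s p $  — expand <S> → λ
step 5: stack=$ p <K> <H> r  input=r s p $  — match r
step 6: stack=$ p <K> <H>  input=s p $  — expand <H> → s
step 7: stack=$ p <K> s  input=s p $  — match s
step 8: stack=$ p <K>  input=p $  — expand <K> → λ
Stack after step 8: $ p (top = p).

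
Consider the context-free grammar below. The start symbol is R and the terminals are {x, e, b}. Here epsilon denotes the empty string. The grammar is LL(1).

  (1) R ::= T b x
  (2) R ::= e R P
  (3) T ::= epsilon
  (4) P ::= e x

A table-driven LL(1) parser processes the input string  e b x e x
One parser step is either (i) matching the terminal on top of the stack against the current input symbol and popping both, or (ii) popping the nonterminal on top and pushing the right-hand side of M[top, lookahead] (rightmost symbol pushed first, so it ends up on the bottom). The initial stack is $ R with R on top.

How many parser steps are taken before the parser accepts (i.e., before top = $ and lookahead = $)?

9

step 1: stack=$ R  input=e b x e x $  — expand R ::= e R P
step 2: stack=$ P R e  input=e b x e x $  — match e
step 3: stack=$ P R  input=b x e x $  — expand R ::= T b x
step 4: stack=$ P x b T  input=b x e x $  — expand T ::= epsilon
step 5: stack=$ P x b  input=b x e x $  — match b
step 6: stack=$ P x  input=x e x $  — match x
step 7: stack=$ P  input=e x $  — expand P ::= e x
step 8: stack=$ x e  input=e x $  — match e
step 9: stack=$ x  input=x $  — match x
Accept reached after 9 steps.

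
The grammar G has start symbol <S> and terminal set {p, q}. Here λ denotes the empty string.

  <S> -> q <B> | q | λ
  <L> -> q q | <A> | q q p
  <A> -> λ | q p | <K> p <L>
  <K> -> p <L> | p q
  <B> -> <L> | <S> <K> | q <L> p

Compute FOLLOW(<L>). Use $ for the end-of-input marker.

{$, p}

FIRST(<S>) = {λ, q}
FIRST(<K>) = {p}
FIRST(<A>) = {λ, p, q}  (via <K> p <L>)
FIRST(<L>) = {λ, p, q}  (via <A>)
FIRST(<B>) = {λ, p, q}  (via <L>, <S> <K>)
FOLLOW(<S>) includes $ since <S> is the start symbol.
FOLLOW(<S>): in <B>-><S> <K>, <S> is followed by <K> with FIRST {p}. Thus FOLLOW(<S>) = {$, p}.
FOLLOW(<B>): in <S>->q <B>, the suffix after <B> is empty, so FOLLOW(<B>) ⊇ FOLLOW(<S>) = {$, p}. Thus FOLLOW(<B>) = {$, p}.
FOLLOW(<K>): in <A>-><K> p <L>, <K> is followed by p <L> with FIRST {p}; in <B>-><S> <K>, the suffix after <K> is empty, so FOLLOW(<K>) ⊇ FOLLOW(<B>) = {$, p}. Thus FOLLOW(<K>) = {$, p}.
FOLLOW(<L>): in <A>-><K> p <L>, the suffix after <L> is empty, so FOLLOW(<L>) ⊇ FOLLOW(<A>) = {$, p}; in <K>->p <L>, the suffix after <L> is empty, so FOLLOW(<L>) ⊇ FOLLOW(<K>) = {$, p}; in <B>-><L>, the suffix after <L> is empty, so FOLLOW(<L>) ⊇ FOLLOW(<B>) = {$, p}; in <B>->q <L> p, <L> is followed by p with FIRST {p}. Thus FOLLOW(<L>) = {$, p}.
FOLLOW(<A>): in <L>-><A>, the suffix after <A> is empty, so FOLLOW(<A>) ⊇ FOLLOW(<L>) = {$, p}. Thus FOLLOW(<A>) = {$, p}.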